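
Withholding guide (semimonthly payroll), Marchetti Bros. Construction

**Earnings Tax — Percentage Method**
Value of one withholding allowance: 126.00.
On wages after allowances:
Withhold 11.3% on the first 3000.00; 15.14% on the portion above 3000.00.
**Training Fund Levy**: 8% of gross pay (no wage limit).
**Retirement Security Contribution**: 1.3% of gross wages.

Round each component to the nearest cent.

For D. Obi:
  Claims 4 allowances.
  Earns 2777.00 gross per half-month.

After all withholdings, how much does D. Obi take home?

Earnings Tax: taxable = 2777.00 − 4×126.00 = 2273.00
  11.3% × 2273.00 = 256.85
Training Fund Levy: 8% × 2777.00 = 222.16
Retirement Security Contribution: 1.3% × 2777.00 = 36.10
Total withheld: 256.85 + 222.16 + 36.10 = 515.11
Net pay: 2777.00 − 515.11 = 2261.89

2261.89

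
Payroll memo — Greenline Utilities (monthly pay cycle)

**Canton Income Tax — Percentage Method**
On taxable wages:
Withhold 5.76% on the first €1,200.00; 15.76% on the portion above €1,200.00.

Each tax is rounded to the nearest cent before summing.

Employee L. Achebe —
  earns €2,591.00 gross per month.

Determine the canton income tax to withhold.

Canton Income Tax: taxable = €2,591.00
  €69.12 + 15.76% × (€2,591.00 − €1,200.00) = €69.12 + 15.76% × €1,391.00 = €288.34

€288.34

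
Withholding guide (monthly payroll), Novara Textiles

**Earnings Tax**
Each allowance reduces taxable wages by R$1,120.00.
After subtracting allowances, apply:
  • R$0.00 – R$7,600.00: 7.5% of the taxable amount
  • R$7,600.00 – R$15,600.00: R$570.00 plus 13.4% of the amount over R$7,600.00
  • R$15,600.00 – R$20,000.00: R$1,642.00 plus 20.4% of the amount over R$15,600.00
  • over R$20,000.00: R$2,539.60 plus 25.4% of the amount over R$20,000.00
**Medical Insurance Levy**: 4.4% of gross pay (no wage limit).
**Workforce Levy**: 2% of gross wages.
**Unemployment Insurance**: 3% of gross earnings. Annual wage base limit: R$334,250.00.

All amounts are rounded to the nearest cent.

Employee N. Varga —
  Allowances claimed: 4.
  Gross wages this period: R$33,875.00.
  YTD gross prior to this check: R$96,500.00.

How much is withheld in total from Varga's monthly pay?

Earnings Tax: taxable = R$33,875.00 − 4×R$1,120.00 = R$29,395.00
  R$2,539.60 + 25.4% × (R$29,395.00 − R$20,000.00) = R$2,539.60 + 25.4% × R$9,395.00 = R$4,925.93
Medical Insurance Levy: 4.4% × R$33,875.00 = R$1,490.50
Workforce Levy: 2% × R$33,875.00 = R$677.50
Unemployment Insurance: 3% × R$33,875.00 = R$1,016.25
Total: R$4,925.93 + R$1,490.50 + R$677.50 + R$1,016.25 = R$8,110.18

R$8,110.18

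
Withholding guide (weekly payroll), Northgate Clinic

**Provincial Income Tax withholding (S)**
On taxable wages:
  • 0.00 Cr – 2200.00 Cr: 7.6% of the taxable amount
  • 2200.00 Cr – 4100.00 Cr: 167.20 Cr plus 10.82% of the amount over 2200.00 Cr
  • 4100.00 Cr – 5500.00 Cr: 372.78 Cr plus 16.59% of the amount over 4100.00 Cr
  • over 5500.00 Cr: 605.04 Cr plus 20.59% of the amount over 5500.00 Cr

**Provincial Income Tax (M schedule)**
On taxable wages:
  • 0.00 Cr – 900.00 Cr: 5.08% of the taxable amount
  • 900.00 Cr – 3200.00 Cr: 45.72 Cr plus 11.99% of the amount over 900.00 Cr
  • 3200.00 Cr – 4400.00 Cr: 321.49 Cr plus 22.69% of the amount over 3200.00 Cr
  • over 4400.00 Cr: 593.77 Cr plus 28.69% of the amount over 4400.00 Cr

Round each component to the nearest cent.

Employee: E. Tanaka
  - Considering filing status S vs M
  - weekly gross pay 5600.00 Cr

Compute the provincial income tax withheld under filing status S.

625.63 Cr

Provincial Income Tax (S): taxable = 5600.00 Cr
  605.04 Cr + 20.59% × (5600.00 Cr − 5500.00 Cr) = 605.04 Cr + 20.59% × 100.00 Cr = 625.63 Cr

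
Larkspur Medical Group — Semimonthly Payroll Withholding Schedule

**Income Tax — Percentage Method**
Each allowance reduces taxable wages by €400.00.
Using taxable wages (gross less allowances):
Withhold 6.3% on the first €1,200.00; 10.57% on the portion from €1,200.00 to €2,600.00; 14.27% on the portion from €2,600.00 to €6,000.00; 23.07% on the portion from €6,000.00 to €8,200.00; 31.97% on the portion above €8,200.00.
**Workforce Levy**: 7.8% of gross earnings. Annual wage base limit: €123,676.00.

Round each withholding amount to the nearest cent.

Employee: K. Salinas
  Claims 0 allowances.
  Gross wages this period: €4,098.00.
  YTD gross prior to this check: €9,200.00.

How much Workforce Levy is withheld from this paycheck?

€319.64

Workforce Levy: 7.8% × €4,098.00 = €319.64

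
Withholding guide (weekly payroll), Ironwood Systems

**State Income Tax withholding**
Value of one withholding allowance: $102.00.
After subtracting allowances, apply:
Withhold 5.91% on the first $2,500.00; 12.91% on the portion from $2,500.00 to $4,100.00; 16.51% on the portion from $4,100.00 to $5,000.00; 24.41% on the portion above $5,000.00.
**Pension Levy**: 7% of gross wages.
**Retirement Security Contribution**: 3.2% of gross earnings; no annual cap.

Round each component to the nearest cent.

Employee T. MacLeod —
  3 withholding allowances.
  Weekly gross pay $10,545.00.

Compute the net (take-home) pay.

$7,687.67

State Income Tax: taxable = $10,545.00 − 3×$102.00 = $10,239.00
  $502.90 + 24.41% × ($10,239.00 − $5,000.00) = $502.90 + 24.41% × $5,239.00 = $1,781.74
Pension Levy: 7% × $10,545.00 = $738.15
Retirement Security Contribution: 3.2% × $10,545.00 = $337.44
Total withheld: $1,781.74 + $738.15 + $337.44 = $2,857.33
Net pay: $10,545.00 − $2,857.33 = $7,687.67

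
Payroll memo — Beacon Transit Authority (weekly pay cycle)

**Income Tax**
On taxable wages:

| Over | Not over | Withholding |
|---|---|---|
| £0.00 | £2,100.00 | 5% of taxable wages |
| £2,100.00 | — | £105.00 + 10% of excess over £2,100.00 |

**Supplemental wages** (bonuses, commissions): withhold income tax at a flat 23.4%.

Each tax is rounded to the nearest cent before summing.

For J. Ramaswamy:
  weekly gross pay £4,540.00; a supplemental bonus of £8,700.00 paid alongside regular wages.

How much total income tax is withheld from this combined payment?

£2,384.80

Income Tax: taxable = £4,540.00
  £105.00 + 10% × (£4,540.00 − £2,100.00) = £105.00 + 10% × £2,440.00 = £349.00
Supplemental (23.4% flat on bonus): 23.4% × £8,700.00 = £2,035.80
Total income tax: £349.00 + £2,035.80 = £2,384.80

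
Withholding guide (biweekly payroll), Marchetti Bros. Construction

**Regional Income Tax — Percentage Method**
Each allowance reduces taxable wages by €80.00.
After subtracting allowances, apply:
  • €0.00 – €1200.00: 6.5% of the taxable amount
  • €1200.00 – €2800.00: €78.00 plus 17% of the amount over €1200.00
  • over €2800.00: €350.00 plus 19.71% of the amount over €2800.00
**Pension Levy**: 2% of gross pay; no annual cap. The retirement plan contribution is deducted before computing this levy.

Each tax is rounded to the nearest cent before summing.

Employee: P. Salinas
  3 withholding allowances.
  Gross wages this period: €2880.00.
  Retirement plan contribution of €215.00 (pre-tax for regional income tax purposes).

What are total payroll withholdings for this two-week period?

Regional Income Tax: taxable = €2880.00 − €215.00 − 3×€80.00 = €2425.00
  €78.00 + 17% × (€2425.00 − €1200.00) = €78.00 + 17% × €1225.00 = €286.25
Pension Levy: 2% × €2665.00 = €53.30
Total: €286.25 + €53.30 = €339.55

€339.55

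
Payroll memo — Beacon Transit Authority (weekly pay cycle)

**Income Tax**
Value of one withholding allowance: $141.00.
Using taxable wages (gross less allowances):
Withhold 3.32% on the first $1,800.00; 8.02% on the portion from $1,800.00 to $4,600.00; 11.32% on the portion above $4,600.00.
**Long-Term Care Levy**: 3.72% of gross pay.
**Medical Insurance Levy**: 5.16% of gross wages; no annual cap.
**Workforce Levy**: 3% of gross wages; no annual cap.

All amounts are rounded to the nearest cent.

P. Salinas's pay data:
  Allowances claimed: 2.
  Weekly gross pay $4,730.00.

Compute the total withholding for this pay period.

Income Tax: taxable = $4,730.00 − 2×$141.00 = $4,448.00
  $59.76 + 8.02% × ($4,448.00 − $1,800.00) = $59.76 + 8.02% × $2,648.00 = $272.13
Long-Term Care Levy: 3.72% × $4,730.00 = $175.96
Medical Insurance Levy: 5.16% × $4,730.00 = $244.07
Workforce Levy: 3% × $4,730.00 = $141.90
Total: $272.13 + $175.96 + $244.07 + $141.90 = $834.06

$834.06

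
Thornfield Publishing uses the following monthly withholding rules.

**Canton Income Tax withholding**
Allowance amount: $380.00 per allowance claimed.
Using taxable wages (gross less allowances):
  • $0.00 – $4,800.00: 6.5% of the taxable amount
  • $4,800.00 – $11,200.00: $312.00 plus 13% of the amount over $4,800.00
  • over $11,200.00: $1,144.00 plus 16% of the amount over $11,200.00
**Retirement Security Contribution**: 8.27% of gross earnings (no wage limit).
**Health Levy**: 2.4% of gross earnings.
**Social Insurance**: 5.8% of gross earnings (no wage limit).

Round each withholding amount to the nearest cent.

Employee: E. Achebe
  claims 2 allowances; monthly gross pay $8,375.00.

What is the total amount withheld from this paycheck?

$2,057.31

Canton Income Tax: taxable = $8,375.00 − 2×$380.00 = $7,615.00
  $312.00 + 13% × ($7,615.00 − $4,800.00) = $312.00 + 13% × $2,815.00 = $677.95
Retirement Security Contribution: 8.27% × $8,375.00 = $692.61
Health Levy: 2.4% × $8,375.00 = $201.00
Social Insurance: 5.8% × $8,375.00 = $485.75
Total: $677.95 + $692.61 + $201.00 + $485.75 = $2,057.31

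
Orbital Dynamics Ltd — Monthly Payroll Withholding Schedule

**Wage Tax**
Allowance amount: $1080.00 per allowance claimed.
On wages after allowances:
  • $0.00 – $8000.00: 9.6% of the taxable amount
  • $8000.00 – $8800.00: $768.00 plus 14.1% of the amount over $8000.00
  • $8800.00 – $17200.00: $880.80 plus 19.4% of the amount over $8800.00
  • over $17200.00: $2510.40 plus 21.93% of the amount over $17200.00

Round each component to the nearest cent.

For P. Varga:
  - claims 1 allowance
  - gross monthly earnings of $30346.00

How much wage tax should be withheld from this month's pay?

$5156.47

Wage Tax: taxable = $30346.00 − 1×$1080.00 = $29266.00
  $2510.40 + 21.93% × ($29266.00 − $17200.00) = $2510.40 + 21.93% × $12066.00 = $5156.47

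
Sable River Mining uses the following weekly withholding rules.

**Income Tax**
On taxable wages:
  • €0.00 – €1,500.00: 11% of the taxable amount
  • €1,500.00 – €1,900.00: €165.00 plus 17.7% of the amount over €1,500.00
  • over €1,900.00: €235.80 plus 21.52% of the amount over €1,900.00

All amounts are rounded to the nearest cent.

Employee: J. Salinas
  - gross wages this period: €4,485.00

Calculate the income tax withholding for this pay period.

Income Tax: taxable = €4,485.00
  €235.80 + 21.52% × (€4,485.00 − €1,900.00) = €235.80 + 21.52% × €2,585.00 = €792.09

€792.09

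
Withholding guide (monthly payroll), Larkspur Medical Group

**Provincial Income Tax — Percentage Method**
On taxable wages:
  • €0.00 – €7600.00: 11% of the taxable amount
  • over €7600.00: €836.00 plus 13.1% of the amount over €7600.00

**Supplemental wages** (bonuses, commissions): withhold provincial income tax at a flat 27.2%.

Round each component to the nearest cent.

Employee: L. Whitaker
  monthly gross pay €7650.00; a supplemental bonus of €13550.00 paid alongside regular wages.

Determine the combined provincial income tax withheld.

Provincial Income Tax: taxable = €7650.00
  €836.00 + 13.1% × (€7650.00 − €7600.00) = €836.00 + 13.1% × €50.00 = €842.55
Supplemental (27.2% flat on bonus): 27.2% × €13550.00 = €3685.60
Total provincial income tax: €842.55 + €3685.60 = €4528.15

€4528.15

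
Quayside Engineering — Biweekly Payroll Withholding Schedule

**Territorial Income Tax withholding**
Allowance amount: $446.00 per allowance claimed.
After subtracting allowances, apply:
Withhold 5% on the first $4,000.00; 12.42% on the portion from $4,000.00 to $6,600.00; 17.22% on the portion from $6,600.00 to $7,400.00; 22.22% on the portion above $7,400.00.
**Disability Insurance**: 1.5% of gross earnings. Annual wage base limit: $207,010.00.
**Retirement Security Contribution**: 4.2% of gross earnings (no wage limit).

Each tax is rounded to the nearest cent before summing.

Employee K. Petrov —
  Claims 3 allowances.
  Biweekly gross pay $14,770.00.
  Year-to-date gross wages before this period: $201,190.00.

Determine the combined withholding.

Territorial Income Tax: taxable = $14,770.00 − 3×$446.00 = $13,432.00
  $660.68 + 22.22% × ($13,432.00 − $7,400.00) = $660.68 + 22.22% × $6,032.00 = $2,000.99
Disability Insurance: cap $207,010.00 − YTD $201,190.00 = $5,820.00 subject; 1.5% × $5,820.00 = $87.30
Retirement Security Contribution: 4.2% × $14,770.00 = $620.34
Total: $2,000.99 + $87.30 + $620.34 = $2,708.63

$2,708.63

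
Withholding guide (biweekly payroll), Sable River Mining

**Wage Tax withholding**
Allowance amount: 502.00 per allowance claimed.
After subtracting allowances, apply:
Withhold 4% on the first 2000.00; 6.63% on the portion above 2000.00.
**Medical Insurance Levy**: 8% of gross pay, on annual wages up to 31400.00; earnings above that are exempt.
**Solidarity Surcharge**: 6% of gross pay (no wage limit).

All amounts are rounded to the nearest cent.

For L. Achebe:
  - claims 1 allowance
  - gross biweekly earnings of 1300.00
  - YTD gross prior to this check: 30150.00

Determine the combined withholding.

209.92

Wage Tax: taxable = 1300.00 − 1×502.00 = 798.00
  4% × 798.00 = 31.92
Medical Insurance Levy: cap 31400.00 − YTD 30150.00 = 1250.00 subject; 8% × 1250.00 = 100.00
Solidarity Surcharge: 6% × 1300.00 = 78.00
Total: 31.92 + 100.00 + 78.00 = 209.92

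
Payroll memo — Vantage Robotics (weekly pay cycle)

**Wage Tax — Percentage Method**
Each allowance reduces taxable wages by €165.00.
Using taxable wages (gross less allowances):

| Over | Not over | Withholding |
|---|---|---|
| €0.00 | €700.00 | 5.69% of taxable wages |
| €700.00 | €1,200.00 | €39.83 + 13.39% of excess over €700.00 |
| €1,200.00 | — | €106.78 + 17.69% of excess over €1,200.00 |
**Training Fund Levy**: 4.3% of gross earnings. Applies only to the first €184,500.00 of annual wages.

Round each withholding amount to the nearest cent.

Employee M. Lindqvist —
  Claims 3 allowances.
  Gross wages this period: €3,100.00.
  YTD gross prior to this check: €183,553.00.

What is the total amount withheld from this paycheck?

€396.04

Wage Tax: taxable = €3,100.00 − 3×€165.00 = €2,605.00
  €106.78 + 17.69% × (€2,605.00 − €1,200.00) = €106.78 + 17.69% × €1,405.00 = €355.32
Training Fund Levy: cap €184,500.00 − YTD €183,553.00 = €947.00 subject; 4.3% × €947.00 = €40.72
Total: €355.32 + €40.72 = €396.04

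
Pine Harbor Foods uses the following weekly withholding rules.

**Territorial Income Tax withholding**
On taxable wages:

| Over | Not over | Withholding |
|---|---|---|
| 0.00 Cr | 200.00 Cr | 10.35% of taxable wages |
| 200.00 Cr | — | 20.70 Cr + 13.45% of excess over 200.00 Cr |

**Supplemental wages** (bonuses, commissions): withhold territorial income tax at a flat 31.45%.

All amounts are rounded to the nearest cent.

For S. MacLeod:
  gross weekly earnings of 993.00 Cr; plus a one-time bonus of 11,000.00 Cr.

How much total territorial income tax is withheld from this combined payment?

3,586.86 Cr

Territorial Income Tax: taxable = 993.00 Cr
  20.70 Cr + 13.45% × (993.00 Cr − 200.00 Cr) = 20.70 Cr + 13.45% × 793.00 Cr = 127.36 Cr
Supplemental (31.45% flat on bonus): 31.45% × 11,000.00 Cr = 3,459.50 Cr
Total territorial income tax: 127.36 Cr + 3,459.50 Cr = 3,586.86 Cr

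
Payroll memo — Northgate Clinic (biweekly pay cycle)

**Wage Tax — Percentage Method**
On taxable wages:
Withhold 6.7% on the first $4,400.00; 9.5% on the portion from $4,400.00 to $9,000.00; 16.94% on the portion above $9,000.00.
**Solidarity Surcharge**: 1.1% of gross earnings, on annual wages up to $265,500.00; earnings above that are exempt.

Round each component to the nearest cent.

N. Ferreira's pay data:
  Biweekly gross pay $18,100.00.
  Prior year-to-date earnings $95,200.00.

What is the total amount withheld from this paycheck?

$2,472.44

Wage Tax: taxable = $18,100.00
  $731.80 + 16.94% × ($18,100.00 − $9,000.00) = $731.80 + 16.94% × $9,100.00 = $2,273.34
Solidarity Surcharge: 1.1% × $18,100.00 = $199.10
Total: $2,273.34 + $199.10 = $2,472.44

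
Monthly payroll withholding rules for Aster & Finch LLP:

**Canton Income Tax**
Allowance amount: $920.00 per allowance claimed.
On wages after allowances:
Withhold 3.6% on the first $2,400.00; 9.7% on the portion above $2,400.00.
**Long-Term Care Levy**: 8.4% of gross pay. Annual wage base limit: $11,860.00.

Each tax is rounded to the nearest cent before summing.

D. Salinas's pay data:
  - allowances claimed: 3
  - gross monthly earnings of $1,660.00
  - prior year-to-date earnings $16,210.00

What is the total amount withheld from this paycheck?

$0.00

Canton Income Tax: taxable = $1,660.00 − 3×$920.00 = $-1,100.00
  Taxable ≤ 0 → $0.00
Long-Term Care Levy: YTD $16,210.00 ≥ cap $11,860.00 → $0.00
Total: $0.00 + $0.00 = $0.00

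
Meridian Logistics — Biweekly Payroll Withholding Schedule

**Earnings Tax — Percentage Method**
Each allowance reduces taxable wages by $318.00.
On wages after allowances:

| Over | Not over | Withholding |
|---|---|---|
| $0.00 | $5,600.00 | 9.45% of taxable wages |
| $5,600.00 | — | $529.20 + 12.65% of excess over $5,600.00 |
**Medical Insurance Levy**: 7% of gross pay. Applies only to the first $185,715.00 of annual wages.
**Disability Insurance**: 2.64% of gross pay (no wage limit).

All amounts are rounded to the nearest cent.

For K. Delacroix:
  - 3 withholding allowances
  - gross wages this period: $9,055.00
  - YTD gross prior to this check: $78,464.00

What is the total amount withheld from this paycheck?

$1,718.48

Earnings Tax: taxable = $9,055.00 − 3×$318.00 = $8,101.00
  $529.20 + 12.65% × ($8,101.00 − $5,600.00) = $529.20 + 12.65% × $2,501.00 = $845.58
Medical Insurance Levy: 7% × $9,055.00 = $633.85
Disability Insurance: 2.64% × $9,055.00 = $239.05
Total: $845.58 + $633.85 + $239.05 = $1,718.48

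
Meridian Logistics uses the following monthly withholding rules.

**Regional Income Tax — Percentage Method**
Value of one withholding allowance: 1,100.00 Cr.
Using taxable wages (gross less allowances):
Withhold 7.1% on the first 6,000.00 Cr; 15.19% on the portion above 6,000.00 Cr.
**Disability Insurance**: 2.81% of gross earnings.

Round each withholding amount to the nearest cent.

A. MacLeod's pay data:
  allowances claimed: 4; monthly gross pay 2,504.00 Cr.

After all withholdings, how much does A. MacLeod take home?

Regional Income Tax: taxable = 2,504.00 Cr − 4×1,100.00 Cr = -1,896.00 Cr
  Taxable ≤ 0 → 0.00 Cr
Disability Insurance: 2.81% × 2,504.00 Cr = 70.36 Cr
Total withheld: 0.00 Cr + 70.36 Cr = 70.36 Cr
Net pay: 2,504.00 Cr − 70.36 Cr = 2,433.64 Cr

2,433.64 Cr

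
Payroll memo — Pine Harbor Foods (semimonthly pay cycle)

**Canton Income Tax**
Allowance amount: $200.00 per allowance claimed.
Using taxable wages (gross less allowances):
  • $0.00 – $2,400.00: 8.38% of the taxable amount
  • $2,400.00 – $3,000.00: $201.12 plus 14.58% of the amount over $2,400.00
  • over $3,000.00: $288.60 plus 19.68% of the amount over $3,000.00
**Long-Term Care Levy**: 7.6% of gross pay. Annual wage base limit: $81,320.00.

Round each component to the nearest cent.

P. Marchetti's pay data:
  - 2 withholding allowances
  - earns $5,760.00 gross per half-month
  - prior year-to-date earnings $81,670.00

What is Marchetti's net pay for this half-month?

$5,006.95

Canton Income Tax: taxable = $5,760.00 − 2×$200.00 = $5,360.00
  $288.60 + 19.68% × ($5,360.00 − $3,000.00) = $288.60 + 19.68% × $2,360.00 = $753.05
Long-Term Care Levy: YTD $81,670.00 ≥ cap $81,320.00 → $0.00
Total withheld: $753.05 + $0.00 = $753.05
Net pay: $5,760.00 − $753.05 = $5,006.95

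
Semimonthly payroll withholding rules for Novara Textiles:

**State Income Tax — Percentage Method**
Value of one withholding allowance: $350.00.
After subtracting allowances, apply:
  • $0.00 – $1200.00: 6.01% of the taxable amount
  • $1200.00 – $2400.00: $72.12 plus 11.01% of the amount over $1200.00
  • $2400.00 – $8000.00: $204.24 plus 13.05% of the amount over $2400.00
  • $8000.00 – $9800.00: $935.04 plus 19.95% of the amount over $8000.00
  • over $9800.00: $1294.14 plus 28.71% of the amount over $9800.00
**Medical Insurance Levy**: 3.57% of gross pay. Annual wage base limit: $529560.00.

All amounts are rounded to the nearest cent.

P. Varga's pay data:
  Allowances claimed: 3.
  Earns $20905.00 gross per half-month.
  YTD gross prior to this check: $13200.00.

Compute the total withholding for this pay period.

State Income Tax: taxable = $20905.00 − 3×$350.00 = $19855.00
  $1294.14 + 28.71% × ($19855.00 − $9800.00) = $1294.14 + 28.71% × $10055.00 = $4180.93
Medical Insurance Levy: 3.57% × $20905.00 = $746.31
Total: $4180.93 + $746.31 = $4927.24

$4927.24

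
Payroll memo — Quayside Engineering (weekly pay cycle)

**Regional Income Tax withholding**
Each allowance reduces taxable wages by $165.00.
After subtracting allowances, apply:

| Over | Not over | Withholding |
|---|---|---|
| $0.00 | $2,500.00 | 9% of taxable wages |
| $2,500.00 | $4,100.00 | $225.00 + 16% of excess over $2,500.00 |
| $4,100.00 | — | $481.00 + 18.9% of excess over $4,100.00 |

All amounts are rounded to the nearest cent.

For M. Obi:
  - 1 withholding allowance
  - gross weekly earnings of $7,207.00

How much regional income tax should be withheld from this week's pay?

Regional Income Tax: taxable = $7,207.00 − 1×$165.00 = $7,042.00
  $481.00 + 18.9% × ($7,042.00 − $4,100.00) = $481.00 + 18.9% × $2,942.00 = $1,037.04

$1,037.04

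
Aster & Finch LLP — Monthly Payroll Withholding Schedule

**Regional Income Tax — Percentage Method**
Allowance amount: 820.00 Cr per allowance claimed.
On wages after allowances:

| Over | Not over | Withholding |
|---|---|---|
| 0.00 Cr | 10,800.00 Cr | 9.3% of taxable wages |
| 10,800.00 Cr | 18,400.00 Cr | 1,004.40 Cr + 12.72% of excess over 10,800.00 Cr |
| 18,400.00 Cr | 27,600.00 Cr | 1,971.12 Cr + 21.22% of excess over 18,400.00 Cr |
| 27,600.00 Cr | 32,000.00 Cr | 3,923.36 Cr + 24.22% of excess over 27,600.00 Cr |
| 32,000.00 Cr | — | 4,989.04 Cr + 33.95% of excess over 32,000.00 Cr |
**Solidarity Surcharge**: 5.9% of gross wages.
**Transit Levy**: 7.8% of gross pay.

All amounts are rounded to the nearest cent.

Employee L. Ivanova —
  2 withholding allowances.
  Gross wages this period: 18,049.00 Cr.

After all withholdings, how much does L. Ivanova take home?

13,858.43 Cr

Regional Income Tax: taxable = 18,049.00 Cr − 2×820.00 Cr = 16,409.00 Cr
  1,004.40 Cr + 12.72% × (16,409.00 Cr − 10,800.00 Cr) = 1,004.40 Cr + 12.72% × 5,609.00 Cr = 1,717.86 Cr
Solidarity Surcharge: 5.9% × 18,049.00 Cr = 1,064.89 Cr
Transit Levy: 7.8% × 18,049.00 Cr = 1,407.82 Cr
Total withheld: 1,717.86 Cr + 1,064.89 Cr + 1,407.82 Cr = 4,190.57 Cr
Net pay: 18,049.00 Cr − 4,190.57 Cr = 13,858.43 Cr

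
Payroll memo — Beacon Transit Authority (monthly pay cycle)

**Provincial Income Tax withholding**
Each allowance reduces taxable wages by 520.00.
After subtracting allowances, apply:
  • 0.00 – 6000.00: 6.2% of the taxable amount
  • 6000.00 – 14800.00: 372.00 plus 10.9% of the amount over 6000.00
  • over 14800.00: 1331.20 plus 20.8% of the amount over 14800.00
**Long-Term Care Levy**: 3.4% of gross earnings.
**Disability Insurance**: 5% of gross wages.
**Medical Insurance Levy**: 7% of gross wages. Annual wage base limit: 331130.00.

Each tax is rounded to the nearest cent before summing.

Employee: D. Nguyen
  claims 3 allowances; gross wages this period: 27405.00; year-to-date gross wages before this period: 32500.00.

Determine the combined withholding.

7848.93

Provincial Income Tax: taxable = 27405.00 − 3×520.00 = 25845.00
  1331.20 + 20.8% × (25845.00 − 14800.00) = 1331.20 + 20.8% × 11045.00 = 3628.56
Long-Term Care Levy: 3.4% × 27405.00 = 931.77
Disability Insurance: 5% × 27405.00 = 1370.25
Medical Insurance Levy: 7% × 27405.00 = 1918.35
Total: 3628.56 + 931.77 + 1370.25 + 1918.35 = 7848.93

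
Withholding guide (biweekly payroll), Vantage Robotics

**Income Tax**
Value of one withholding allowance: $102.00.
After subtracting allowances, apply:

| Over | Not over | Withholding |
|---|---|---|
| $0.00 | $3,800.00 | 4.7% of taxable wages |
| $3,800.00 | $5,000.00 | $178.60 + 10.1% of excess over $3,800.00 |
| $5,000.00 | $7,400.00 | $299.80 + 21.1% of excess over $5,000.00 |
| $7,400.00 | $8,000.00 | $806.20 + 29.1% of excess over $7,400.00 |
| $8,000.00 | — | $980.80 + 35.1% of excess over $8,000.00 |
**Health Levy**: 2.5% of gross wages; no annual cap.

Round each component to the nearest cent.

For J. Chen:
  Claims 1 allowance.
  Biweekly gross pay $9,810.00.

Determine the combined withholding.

$1,825.56

Income Tax: taxable = $9,810.00 − 1×$102.00 = $9,708.00
  $980.80 + 35.1% × ($9,708.00 − $8,000.00) = $980.80 + 35.1% × $1,708.00 = $1,580.31
Health Levy: 2.5% × $9,810.00 = $245.25
Total: $1,580.31 + $245.25 = $1,825.56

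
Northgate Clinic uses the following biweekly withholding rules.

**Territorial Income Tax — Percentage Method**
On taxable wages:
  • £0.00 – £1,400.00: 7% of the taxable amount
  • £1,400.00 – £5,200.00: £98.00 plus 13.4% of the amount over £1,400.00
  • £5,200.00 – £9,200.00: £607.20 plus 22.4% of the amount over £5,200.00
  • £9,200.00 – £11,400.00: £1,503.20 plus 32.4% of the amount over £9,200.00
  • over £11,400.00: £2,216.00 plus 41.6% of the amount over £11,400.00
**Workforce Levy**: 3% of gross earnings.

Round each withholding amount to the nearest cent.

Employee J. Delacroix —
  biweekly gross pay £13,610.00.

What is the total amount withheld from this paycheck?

Territorial Income Tax: taxable = £13,610.00
  £2,216.00 + 41.6% × (£13,610.00 − £11,400.00) = £2,216.00 + 41.6% × £2,210.00 = £3,135.36
Workforce Levy: 3% × £13,610.00 = £408.30
Total: £3,135.36 + £408.30 = £3,543.66

£3,543.66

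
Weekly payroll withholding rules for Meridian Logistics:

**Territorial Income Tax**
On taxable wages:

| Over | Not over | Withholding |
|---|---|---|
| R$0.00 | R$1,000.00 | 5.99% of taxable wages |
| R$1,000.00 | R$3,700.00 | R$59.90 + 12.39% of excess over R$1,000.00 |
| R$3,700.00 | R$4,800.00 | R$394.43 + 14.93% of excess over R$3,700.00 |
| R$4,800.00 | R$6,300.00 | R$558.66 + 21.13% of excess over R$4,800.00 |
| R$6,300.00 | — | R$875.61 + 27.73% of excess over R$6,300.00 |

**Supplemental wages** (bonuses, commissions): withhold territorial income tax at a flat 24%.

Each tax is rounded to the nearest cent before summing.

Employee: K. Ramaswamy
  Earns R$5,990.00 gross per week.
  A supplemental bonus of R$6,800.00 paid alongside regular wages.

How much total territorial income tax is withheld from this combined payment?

Territorial Income Tax: taxable = R$5,990.00
  R$558.66 + 21.13% × (R$5,990.00 − R$4,800.00) = R$558.66 + 21.13% × R$1,190.00 = R$810.11
Supplemental (24% flat on bonus): 24% × R$6,800.00 = R$1,632.00
Total territorial income tax: R$810.11 + R$1,632.00 = R$2,442.11

R$2,442.11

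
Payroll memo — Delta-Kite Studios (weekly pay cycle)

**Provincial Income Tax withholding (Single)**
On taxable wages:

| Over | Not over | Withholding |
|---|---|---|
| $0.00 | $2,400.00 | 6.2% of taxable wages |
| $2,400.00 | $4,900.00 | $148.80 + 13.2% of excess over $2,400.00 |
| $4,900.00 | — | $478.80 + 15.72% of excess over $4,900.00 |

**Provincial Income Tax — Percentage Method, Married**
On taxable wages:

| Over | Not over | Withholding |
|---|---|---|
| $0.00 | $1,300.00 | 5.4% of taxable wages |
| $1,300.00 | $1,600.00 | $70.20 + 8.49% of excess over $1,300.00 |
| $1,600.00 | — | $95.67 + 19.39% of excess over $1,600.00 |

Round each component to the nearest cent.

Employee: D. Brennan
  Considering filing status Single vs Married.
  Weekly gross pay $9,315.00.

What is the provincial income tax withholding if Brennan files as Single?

Provincial Income Tax (Single): taxable = $9,315.00
  $478.80 + 15.72% × ($9,315.00 − $4,900.00) = $478.80 + 15.72% × $4,415.00 = $1,172.84

$1,172.84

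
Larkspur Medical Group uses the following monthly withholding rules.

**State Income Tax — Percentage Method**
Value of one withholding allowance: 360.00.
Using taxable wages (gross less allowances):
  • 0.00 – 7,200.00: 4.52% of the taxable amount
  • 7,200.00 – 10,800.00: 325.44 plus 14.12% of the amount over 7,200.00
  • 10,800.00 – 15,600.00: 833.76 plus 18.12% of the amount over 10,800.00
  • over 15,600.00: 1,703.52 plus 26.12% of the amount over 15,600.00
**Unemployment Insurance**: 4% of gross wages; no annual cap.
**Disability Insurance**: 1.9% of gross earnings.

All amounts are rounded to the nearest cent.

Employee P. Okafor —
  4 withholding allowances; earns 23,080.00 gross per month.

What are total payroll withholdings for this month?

4,642.89

State Income Tax: taxable = 23,080.00 − 4×360.00 = 21,640.00
  1,703.52 + 26.12% × (21,640.00 − 15,600.00) = 1,703.52 + 26.12% × 6,040.00 = 3,281.17
Unemployment Insurance: 4% × 23,080.00 = 923.20
Disability Insurance: 1.9% × 23,080.00 = 438.52
Total: 3,281.17 + 923.20 + 438.52 = 4,642.89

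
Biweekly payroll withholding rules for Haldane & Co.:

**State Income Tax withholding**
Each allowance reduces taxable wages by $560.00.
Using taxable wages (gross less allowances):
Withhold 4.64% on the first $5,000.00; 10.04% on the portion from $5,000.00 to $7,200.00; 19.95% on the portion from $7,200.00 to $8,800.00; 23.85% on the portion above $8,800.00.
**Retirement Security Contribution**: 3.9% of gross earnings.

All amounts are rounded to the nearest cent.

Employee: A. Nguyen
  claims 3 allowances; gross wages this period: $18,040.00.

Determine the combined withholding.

State Income Tax: taxable = $18,040.00 − 3×$560.00 = $16,360.00
  $772.08 + 23.85% × ($16,360.00 − $8,800.00) = $772.08 + 23.85% × $7,560.00 = $2,575.14
Retirement Security Contribution: 3.9% × $18,040.00 = $703.56
Total: $2,575.14 + $703.56 = $3,278.70

$3,278.70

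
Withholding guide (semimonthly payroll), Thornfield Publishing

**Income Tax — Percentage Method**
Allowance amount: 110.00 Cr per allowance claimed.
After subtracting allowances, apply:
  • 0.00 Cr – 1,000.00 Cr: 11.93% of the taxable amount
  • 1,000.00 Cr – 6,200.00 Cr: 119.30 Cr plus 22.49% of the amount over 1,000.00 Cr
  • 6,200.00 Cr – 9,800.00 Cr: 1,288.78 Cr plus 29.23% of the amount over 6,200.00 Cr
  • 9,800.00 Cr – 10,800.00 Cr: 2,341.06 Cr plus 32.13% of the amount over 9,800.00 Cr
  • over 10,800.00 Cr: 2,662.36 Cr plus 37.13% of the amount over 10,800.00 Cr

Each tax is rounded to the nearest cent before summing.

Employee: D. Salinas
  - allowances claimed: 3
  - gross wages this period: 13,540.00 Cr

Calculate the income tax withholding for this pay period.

Income Tax: taxable = 13,540.00 Cr − 3×110.00 Cr = 13,210.00 Cr
  2,662.36 Cr + 37.13% × (13,210.00 Cr − 10,800.00 Cr) = 2,662.36 Cr + 37.13% × 2,410.00 Cr = 3,557.19 Cr

3,557.19 Cr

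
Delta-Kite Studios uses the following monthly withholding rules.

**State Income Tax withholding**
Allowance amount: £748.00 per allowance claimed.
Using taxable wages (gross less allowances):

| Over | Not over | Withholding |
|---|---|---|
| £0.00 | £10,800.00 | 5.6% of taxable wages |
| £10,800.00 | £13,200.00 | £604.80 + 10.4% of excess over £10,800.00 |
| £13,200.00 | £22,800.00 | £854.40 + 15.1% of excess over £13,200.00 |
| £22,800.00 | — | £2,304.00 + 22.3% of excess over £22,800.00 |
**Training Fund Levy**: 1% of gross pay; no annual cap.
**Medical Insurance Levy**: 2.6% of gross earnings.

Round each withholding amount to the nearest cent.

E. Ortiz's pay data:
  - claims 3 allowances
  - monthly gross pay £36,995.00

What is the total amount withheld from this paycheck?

State Income Tax: taxable = £36,995.00 − 3×£748.00 = £34,751.00
  £2,304.00 + 22.3% × (£34,751.00 − £22,800.00) = £2,304.00 + 22.3% × £11,951.00 = £4,969.07
Training Fund Levy: 1% × £36,995.00 = £369.95
Medical Insurance Levy: 2.6% × £36,995.00 = £961.87
Total: £4,969.07 + £369.95 + £961.87 = £6,300.89

£6,300.89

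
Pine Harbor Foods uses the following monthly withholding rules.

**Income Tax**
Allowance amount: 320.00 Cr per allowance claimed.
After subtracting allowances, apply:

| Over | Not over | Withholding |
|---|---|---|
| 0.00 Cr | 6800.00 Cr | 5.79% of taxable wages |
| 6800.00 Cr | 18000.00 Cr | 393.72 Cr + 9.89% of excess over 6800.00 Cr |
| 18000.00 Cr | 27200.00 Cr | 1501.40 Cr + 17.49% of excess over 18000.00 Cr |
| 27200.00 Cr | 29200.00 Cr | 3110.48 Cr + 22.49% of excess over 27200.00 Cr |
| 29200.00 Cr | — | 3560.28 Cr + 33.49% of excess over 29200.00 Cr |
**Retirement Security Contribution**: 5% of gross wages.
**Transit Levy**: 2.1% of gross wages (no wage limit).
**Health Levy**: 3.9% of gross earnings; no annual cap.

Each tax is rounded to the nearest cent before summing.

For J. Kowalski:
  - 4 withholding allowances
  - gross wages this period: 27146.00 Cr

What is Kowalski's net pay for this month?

Income Tax: taxable = 27146.00 Cr − 4×320.00 Cr = 25866.00 Cr
  1501.40 Cr + 17.49% × (25866.00 Cr − 18000.00 Cr) = 1501.40 Cr + 17.49% × 7866.00 Cr = 2877.16 Cr
Retirement Security Contribution: 5% × 27146.00 Cr = 1357.30 Cr
Transit Levy: 2.1% × 27146.00 Cr = 570.07 Cr
Health Levy: 3.9% × 27146.00 Cr = 1058.69 Cr
Total withheld: 2877.16 Cr + 1357.30 Cr + 570.07 Cr + 1058.69 Cr = 5863.22 Cr
Net pay: 27146.00 Cr − 5863.22 Cr = 21282.78 Cr

21282.78 Cr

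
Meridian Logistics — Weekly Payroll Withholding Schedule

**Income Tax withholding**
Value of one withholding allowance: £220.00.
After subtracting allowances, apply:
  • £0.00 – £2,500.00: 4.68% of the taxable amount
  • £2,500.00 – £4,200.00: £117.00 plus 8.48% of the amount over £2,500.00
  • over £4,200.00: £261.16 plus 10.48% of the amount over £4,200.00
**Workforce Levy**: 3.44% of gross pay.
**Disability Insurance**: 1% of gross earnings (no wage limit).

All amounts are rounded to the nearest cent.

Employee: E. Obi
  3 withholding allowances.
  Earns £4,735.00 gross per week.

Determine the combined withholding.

Income Tax: taxable = £4,735.00 − 3×£220.00 = £4,075.00
  £117.00 + 8.48% × (£4,075.00 − £2,500.00) = £117.00 + 8.48% × £1,575.00 = £250.56
Workforce Levy: 3.44% × £4,735.00 = £162.88
Disability Insurance: 1% × £4,735.00 = £47.35
Total: £250.56 + £162.88 + £47.35 = £460.79

£460.79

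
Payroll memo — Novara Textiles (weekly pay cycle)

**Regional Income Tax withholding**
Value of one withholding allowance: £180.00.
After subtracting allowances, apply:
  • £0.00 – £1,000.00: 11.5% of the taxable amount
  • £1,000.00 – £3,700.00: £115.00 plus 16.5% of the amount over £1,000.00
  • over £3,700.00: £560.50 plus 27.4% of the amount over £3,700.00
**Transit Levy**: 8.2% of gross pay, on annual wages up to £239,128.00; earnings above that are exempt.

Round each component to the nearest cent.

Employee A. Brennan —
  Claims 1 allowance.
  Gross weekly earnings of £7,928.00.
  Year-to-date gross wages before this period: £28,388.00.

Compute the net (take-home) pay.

£5,608.25

Regional Income Tax: taxable = £7,928.00 − 1×£180.00 = £7,748.00
  £560.50 + 27.4% × (£7,748.00 − £3,700.00) = £560.50 + 27.4% × £4,048.00 = £1,669.65
Transit Levy: 8.2% × £7,928.00 = £650.10
Total withheld: £1,669.65 + £650.10 = £2,319.75
Net pay: £7,928.00 − £2,319.75 = £5,608.25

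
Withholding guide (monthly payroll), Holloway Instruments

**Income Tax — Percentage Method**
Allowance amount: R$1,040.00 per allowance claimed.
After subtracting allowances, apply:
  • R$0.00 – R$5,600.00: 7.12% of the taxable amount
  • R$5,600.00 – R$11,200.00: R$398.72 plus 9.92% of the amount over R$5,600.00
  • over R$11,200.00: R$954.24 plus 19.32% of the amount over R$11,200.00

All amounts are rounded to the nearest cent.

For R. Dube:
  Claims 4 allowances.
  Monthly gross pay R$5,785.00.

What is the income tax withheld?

Income Tax: taxable = R$5,785.00 − 4×R$1,040.00 = R$1,625.00
  7.12% × R$1,625.00 = R$115.70

R$115.70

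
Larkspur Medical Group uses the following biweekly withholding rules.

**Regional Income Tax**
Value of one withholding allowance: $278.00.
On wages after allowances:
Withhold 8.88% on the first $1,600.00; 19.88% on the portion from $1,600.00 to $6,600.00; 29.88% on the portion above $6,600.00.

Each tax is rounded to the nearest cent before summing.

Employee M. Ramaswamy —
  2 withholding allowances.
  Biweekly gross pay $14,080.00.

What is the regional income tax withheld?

$3,204.97

Regional Income Tax: taxable = $14,080.00 − 2×$278.00 = $13,524.00
  $1,136.08 + 29.88% × ($13,524.00 − $6,600.00) = $1,136.08 + 29.88% × $6,924.00 = $3,204.97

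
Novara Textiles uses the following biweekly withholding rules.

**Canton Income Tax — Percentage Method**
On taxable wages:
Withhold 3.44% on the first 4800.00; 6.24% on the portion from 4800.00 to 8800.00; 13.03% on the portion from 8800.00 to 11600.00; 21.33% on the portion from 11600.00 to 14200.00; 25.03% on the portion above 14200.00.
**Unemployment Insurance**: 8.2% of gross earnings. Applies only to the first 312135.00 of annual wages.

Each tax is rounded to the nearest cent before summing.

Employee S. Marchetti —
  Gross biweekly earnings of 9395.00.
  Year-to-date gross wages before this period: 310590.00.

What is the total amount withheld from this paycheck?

618.94

Canton Income Tax: taxable = 9395.00
  414.72 + 13.03% × (9395.00 − 8800.00) = 414.72 + 13.03% × 595.00 = 492.25
Unemployment Insurance: cap 312135.00 − YTD 310590.00 = 1545.00 subject; 8.2% × 1545.00 = 126.69
Total: 492.25 + 126.69 = 618.94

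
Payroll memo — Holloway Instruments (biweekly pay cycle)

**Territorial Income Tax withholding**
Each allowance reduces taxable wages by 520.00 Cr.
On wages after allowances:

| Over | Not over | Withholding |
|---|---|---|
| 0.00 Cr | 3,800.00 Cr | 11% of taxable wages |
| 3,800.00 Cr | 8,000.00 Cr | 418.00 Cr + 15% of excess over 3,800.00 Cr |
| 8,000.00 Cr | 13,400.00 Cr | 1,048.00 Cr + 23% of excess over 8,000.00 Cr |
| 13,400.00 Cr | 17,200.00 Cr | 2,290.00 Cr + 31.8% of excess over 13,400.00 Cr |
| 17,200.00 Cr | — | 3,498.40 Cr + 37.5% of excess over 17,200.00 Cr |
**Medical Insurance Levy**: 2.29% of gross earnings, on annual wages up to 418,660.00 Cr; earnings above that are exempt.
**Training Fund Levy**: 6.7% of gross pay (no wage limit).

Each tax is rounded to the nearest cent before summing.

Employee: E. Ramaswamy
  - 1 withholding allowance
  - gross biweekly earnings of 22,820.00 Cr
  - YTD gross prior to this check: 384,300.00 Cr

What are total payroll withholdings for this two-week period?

Territorial Income Tax: taxable = 22,820.00 Cr − 1×520.00 Cr = 22,300.00 Cr
  3,498.40 Cr + 37.5% × (22,300.00 Cr − 17,200.00 Cr) = 3,498.40 Cr + 37.5% × 5,100.00 Cr = 5,410.90 Cr
Medical Insurance Levy: 2.29% × 22,820.00 Cr = 522.58 Cr
Training Fund Levy: 6.7% × 22,820.00 Cr = 1,528.94 Cr
Total: 5,410.90 Cr + 522.58 Cr + 1,528.94 Cr = 7,462.42 Cr

7,462.42 Cr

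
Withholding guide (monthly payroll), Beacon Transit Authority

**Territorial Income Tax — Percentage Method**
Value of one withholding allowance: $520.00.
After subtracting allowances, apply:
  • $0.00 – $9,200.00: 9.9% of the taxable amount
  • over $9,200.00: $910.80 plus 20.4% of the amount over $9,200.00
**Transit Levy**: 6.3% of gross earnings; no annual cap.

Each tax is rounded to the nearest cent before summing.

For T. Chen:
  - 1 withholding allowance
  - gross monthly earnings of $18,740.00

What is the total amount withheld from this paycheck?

Territorial Income Tax: taxable = $18,740.00 − 1×$520.00 = $18,220.00
  $910.80 + 20.4% × ($18,220.00 − $9,200.00) = $910.80 + 20.4% × $9,020.00 = $2,750.88
Transit Levy: 6.3% × $18,740.00 = $1,180.62
Total: $2,750.88 + $1,180.62 = $3,931.50

$3,931.50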